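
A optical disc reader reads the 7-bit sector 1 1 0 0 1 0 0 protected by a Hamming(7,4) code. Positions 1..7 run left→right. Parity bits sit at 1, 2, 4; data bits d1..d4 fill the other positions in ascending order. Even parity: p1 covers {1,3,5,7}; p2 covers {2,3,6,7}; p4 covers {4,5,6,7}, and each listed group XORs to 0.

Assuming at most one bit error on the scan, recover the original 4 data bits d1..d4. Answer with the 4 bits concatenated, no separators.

0110

s1 (pos 1,3,5,7): 1⊕0⊕1⊕0 = 0
s2 (pos 2,3,6,7): 1⊕0⊕0⊕0 = 1
s4 (pos 4,5,6,7): 0⊕1⊕0⊕0 = 1
Syndrome s4…s1 = 110 → error at position 6.
Flip position 6: 1100100 → 1100110
Read data bits from positions 3,5,6,7: 0110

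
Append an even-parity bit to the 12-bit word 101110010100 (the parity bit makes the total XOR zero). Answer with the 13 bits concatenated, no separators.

1011100101000

XOR of the 12 data bits: 1⊕0⊕1⊕1⊕1⊕0⊕0⊕1⊕0⊕1⊕0⊕0 = 0
Parity bit = 0 (so all 13 bits XOR to 0).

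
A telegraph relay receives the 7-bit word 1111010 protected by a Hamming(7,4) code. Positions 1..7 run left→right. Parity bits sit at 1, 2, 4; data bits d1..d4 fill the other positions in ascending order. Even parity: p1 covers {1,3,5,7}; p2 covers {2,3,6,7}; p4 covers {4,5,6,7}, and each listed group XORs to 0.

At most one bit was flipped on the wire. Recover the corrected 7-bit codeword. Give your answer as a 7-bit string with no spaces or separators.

s1 (pos 1,3,5,7): 1⊕1⊕0⊕0 = 0
s2 (pos 2,3,6,7): 1⊕1⊕1⊕0 = 1
s4 (pos 4,5,6,7): 1⊕0⊕1⊕0 = 0
Syndrome s4…s1 = 010 → error at position 2.
Flip position 2: 1111010 → 1011010

1011010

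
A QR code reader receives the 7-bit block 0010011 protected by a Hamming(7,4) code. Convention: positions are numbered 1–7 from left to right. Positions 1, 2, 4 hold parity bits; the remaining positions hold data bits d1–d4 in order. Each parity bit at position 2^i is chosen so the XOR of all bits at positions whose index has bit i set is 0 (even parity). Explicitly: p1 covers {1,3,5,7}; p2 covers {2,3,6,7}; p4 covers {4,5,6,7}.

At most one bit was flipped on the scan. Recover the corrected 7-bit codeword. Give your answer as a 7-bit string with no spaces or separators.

s1 (pos 1,3,5,7): 0⊕1⊕0⊕1 = 0
s2 (pos 2,3,6,7): 0⊕1⊕1⊕1 = 1
s4 (pos 4,5,6,7): 0⊕0⊕1⊕1 = 0
Syndrome s4…s1 = 010 → error at position 2.
Flip position 2: 0010011 → 0110011

0110011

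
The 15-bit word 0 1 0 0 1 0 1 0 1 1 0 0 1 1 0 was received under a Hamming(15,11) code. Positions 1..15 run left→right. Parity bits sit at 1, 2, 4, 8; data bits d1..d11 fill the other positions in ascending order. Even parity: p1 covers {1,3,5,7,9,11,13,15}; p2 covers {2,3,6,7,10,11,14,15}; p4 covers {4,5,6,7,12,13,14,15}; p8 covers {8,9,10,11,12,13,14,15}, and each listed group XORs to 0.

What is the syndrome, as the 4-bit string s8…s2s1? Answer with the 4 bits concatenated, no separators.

0000

s1 (pos 1,3,5,7,9,11,13,15): 0⊕0⊕1⊕1⊕1⊕0⊕1⊕0 = 0
s2 (pos 2,3,6,7,10,11,14,15): 1⊕0⊕0⊕1⊕1⊕0⊕1⊕0 = 0
s4 (pos 4,5,6,7,12,13,14,15): 0⊕1⊕0⊕1⊕0⊕1⊕1⊕0 = 0
s8 (pos 8,9,10,11,12,13,14,15): 0⊕1⊕1⊕0⊕0⊕1⊕1⊕0 = 0
Syndrome s8…s1 = 0000 → no error.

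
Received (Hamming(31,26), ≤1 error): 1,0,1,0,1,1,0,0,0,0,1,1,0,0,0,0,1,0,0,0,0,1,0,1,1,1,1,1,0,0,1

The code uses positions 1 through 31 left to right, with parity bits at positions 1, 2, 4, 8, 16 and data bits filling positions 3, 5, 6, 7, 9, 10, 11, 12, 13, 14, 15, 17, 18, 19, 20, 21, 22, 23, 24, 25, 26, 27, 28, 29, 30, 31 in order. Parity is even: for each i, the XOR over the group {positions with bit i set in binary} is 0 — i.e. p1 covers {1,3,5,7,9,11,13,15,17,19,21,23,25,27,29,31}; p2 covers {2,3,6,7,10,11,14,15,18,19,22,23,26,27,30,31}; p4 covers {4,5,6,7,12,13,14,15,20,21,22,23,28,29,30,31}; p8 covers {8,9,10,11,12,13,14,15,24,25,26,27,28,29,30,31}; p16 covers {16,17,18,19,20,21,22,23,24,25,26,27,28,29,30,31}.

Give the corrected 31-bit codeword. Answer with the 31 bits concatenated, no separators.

1110110000110000100001011111001

s1 (pos 1,3,5,7,9,11,13,15,17,19,21,23,25,27,29,31): 1⊕1⊕1⊕0⊕0⊕1⊕0⊕0⊕1⊕0⊕0⊕0⊕1⊕1⊕0⊕1 = 0
s2 (pos 2,3,6,7,10,11,14,15,18,19,22,23,26,27,30,31): 0⊕1⊕1⊕0⊕0⊕1⊕0⊕0⊕0⊕0⊕1⊕0⊕1⊕1⊕0⊕1 = 1
s4 (pos 4,5,6,7,12,13,14,15,20,21,22,23,28,29,30,31): 0⊕1⊕1⊕0⊕1⊕0⊕0⊕0⊕0⊕0⊕1⊕0⊕1⊕0⊕0⊕1 = 0
s8 (pos 8,9,10,11,12,13,14,15,24,25,26,27,28,29,30,31): 0⊕0⊕0⊕1⊕1⊕0⊕0⊕0⊕1⊕1⊕1⊕1⊕1⊕0⊕0⊕1 = 0
s16 (pos 16,17,18,19,20,21,22,23,24,25,26,27,28,29,30,31): 0⊕1⊕0⊕0⊕0⊕0⊕1⊕0⊕1⊕1⊕1⊕1⊕1⊕0⊕0⊕1 = 0
Syndrome s16…s1 = 00010 → error at position 2.
Flip position 2: 1010110000110000100001011111001 → 1110110000110000100001011111001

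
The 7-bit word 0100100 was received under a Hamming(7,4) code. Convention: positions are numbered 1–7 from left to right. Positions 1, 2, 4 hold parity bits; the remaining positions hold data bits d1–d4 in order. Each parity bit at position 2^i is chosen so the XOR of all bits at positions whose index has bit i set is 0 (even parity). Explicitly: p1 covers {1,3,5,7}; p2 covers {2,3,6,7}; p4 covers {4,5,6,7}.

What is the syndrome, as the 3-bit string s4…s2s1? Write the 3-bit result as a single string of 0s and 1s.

111

s1 (pos 1,3,5,7): 0⊕0⊕1⊕0 = 1
s2 (pos 2,3,6,7): 1⊕0⊕0⊕0 = 1
s4 (pos 4,5,6,7): 0⊕1⊕0⊕0 = 1
Syndrome s4…s1 = 111 → error at position 7.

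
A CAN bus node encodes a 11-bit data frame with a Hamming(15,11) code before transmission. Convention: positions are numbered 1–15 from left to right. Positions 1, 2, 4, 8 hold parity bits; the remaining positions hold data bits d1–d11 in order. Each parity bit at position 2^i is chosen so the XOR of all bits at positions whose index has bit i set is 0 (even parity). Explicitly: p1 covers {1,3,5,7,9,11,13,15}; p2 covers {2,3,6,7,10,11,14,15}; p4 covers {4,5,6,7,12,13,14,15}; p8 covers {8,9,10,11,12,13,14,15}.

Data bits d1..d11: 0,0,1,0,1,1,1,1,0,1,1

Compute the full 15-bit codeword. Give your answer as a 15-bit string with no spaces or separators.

110001001111011

Place data at non-parity positions: p1 p2 0 p4 0 1 0 p8 1 1 1 1 0 1 1
p1 (pos 1,3,5,7,9,11,13,15): XOR of data positions = 0⊕0⊕0⊕1⊕1⊕0⊕1 = 1
p2 (pos 2,3,6,7,10,11,14,15): XOR of data positions = 0⊕1⊕0⊕1⊕1⊕1⊕1 = 1
p4 (pos 4,5,6,7,12,13,14,15): XOR of data positions = 0⊕1⊕0⊕1⊕0⊕1⊕1 = 0
p8 (pos 8,9,10,11,12,13,14,15): XOR of data positions = 1⊕1⊕1⊕1⊕0⊕1⊕1 = 0
Codeword: 110001001111011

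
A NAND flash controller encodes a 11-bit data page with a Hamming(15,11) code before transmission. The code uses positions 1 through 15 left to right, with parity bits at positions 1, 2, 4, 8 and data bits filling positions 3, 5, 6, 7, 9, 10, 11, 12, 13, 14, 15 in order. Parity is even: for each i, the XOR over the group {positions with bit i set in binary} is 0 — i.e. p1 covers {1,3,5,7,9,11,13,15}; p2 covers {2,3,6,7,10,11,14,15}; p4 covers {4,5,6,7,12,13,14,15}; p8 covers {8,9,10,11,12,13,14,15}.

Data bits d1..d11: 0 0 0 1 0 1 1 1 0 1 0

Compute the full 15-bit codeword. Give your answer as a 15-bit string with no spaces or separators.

Place data at non-parity positions: p1 p2 0 p4 0 0 1 p8 0 1 1 1 0 1 0
p1 (pos 1,3,5,7,9,11,13,15): XOR of data positions = 0⊕0⊕1⊕0⊕1⊕0⊕0 = 0
p2 (pos 2,3,6,7,10,11,14,15): XOR of data positions = 0⊕0⊕1⊕1⊕1⊕1⊕0 = 0
p4 (pos 4,5,6,7,12,13,14,15): XOR of data positions = 0⊕0⊕1⊕1⊕0⊕1⊕0 = 1
p8 (pos 8,9,10,11,12,13,14,15): XOR of data positions = 0⊕1⊕1⊕1⊕0⊕1⊕0 = 0
Codeword: 000100100111010

000100100111010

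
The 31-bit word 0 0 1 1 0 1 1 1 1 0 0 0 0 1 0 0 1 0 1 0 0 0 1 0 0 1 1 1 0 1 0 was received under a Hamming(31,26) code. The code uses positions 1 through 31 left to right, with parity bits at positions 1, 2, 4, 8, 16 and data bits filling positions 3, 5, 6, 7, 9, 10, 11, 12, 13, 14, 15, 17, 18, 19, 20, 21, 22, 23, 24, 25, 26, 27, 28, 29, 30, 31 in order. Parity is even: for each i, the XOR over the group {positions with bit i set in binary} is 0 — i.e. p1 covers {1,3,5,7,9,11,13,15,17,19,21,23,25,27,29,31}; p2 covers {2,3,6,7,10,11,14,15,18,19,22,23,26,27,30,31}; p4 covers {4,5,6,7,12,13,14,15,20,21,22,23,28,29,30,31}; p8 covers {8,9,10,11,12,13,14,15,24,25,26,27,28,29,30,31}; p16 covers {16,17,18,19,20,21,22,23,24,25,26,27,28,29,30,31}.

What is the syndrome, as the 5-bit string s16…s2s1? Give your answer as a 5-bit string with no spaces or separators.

11111

s1 (pos 1,3,5,7,9,11,13,15,17,19,21,23,25,27,29,31): 0⊕1⊕0⊕1⊕1⊕0⊕0⊕0⊕1⊕1⊕0⊕1⊕0⊕1⊕0⊕0 = 1
s2 (pos 2,3,6,7,10,11,14,15,18,19,22,23,26,27,30,31): 0⊕1⊕1⊕1⊕0⊕0⊕1⊕0⊕0⊕1⊕0⊕1⊕1⊕1⊕1⊕0 = 1
s4 (pos 4,5,6,7,12,13,14,15,20,21,22,23,28,29,30,31): 1⊕0⊕1⊕1⊕0⊕0⊕1⊕0⊕0⊕0⊕0⊕1⊕1⊕0⊕1⊕0 = 1
s8 (pos 8,9,10,11,12,13,14,15,24,25,26,27,28,29,30,31): 1⊕1⊕0⊕0⊕0⊕0⊕1⊕0⊕0⊕0⊕1⊕1⊕1⊕0⊕1⊕0 = 1
s16 (pos 16,17,18,19,20,21,22,23,24,25,26,27,28,29,30,31): 0⊕1⊕0⊕1⊕0⊕0⊕0⊕1⊕0⊕0⊕1⊕1⊕1⊕0⊕1⊕0 = 1
Syndrome s16…s1 = 11111 → error at position 31.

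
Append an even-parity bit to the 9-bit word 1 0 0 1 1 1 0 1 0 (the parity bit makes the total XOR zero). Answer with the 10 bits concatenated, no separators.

XOR of the 9 data bits: 1⊕0⊕0⊕1⊕1⊕1⊕0⊕1⊕0 = 1
Parity bit = 1 (so all 10 bits XOR to 0).

1001110101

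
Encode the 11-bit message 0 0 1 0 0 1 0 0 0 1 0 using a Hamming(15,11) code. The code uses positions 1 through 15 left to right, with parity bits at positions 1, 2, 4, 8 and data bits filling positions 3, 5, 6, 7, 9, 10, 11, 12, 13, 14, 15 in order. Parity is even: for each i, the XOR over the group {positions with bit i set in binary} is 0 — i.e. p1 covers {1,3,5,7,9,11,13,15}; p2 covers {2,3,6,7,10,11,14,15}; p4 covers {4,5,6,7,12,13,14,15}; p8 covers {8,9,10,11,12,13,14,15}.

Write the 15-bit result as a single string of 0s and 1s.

010001000100010

Place data at non-parity positions: p1 p2 0 p4 0 1 0 p8 0 1 0 0 0 1 0
p1 (pos 1,3,5,7,9,11,13,15): XOR of data positions = 0⊕0⊕0⊕0⊕0⊕0⊕0 = 0
p2 (pos 2,3,6,7,10,11,14,15): XOR of data positions = 0⊕1⊕0⊕1⊕0⊕1⊕0 = 1
p4 (pos 4,5,6,7,12,13,14,15): XOR of data positions = 0⊕1⊕0⊕0⊕0⊕1⊕0 = 0
p8 (pos 8,9,10,11,12,13,14,15): XOR of data positions = 0⊕1⊕0⊕0⊕0⊕1⊕0 = 0
Codeword: 010001000100010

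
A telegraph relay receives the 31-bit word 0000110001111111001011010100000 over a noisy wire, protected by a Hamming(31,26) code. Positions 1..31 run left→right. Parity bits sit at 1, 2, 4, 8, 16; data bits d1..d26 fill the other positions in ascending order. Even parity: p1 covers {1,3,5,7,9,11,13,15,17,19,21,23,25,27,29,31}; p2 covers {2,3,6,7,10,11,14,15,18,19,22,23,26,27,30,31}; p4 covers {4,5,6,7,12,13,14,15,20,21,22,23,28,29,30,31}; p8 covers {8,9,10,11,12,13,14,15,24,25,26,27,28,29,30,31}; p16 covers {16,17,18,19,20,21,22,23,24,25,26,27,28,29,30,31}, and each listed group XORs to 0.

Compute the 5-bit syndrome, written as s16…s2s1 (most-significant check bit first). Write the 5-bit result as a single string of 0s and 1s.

00000

s1 (pos 1,3,5,7,9,11,13,15,17,19,21,23,25,27,29,31): 0⊕0⊕1⊕0⊕0⊕1⊕1⊕1⊕0⊕1⊕1⊕0⊕0⊕0⊕0⊕0 = 0
s2 (pos 2,3,6,7,10,11,14,15,18,19,22,23,26,27,30,31): 0⊕0⊕1⊕0⊕1⊕1⊕1⊕1⊕0⊕1⊕1⊕0⊕1⊕0⊕0⊕0 = 0
s4 (pos 4,5,6,7,12,13,14,15,20,21,22,23,28,29,30,31): 0⊕1⊕1⊕0⊕1⊕1⊕1⊕1⊕0⊕1⊕1⊕0⊕0⊕0⊕0⊕0 = 0
s8 (pos 8,9,10,11,12,13,14,15,24,25,26,27,28,29,30,31): 0⊕0⊕1⊕1⊕1⊕1⊕1⊕1⊕1⊕0⊕1⊕0⊕0⊕0⊕0⊕0 = 0
s16 (pos 16,17,18,19,20,21,22,23,24,25,26,27,28,29,30,31): 1⊕0⊕0⊕1⊕0⊕1⊕1⊕0⊕1⊕0⊕1⊕0⊕0⊕0⊕0⊕0 = 0
Syndrome s16…s1 = 00000 → no error.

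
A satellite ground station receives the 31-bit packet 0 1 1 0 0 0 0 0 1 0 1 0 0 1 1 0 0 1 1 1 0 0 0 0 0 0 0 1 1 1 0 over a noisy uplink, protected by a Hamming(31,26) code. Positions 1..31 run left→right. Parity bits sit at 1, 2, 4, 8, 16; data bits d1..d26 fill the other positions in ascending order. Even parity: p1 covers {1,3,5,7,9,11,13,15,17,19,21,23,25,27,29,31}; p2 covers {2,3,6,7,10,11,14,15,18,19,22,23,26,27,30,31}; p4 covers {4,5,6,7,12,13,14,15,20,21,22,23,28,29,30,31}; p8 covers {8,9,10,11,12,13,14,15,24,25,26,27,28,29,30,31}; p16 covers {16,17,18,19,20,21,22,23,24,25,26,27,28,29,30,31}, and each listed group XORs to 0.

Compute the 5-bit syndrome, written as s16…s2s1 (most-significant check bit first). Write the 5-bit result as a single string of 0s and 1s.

01000

s1 (pos 1,3,5,7,9,11,13,15,17,19,21,23,25,27,29,31): 0⊕1⊕0⊕0⊕1⊕1⊕0⊕1⊕0⊕1⊕0⊕0⊕0⊕0⊕1⊕0 = 0
s2 (pos 2,3,6,7,10,11,14,15,18,19,22,23,26,27,30,31): 1⊕1⊕0⊕0⊕0⊕1⊕1⊕1⊕1⊕1⊕0⊕0⊕0⊕0⊕1⊕0 = 0
s4 (pos 4,5,6,7,12,13,14,15,20,21,22,23,28,29,30,31): 0⊕0⊕0⊕0⊕0⊕0⊕1⊕1⊕1⊕0⊕0⊕0⊕1⊕1⊕1⊕0 = 0
s8 (pos 8,9,10,11,12,13,14,15,24,25,26,27,28,29,30,31): 0⊕1⊕0⊕1⊕0⊕0⊕1⊕1⊕0⊕0⊕0⊕0⊕1⊕1⊕1⊕0 = 1
s16 (pos 16,17,18,19,20,21,22,23,24,25,26,27,28,29,30,31): 0⊕0⊕1⊕1⊕1⊕0⊕0⊕0⊕0⊕0⊕0⊕0⊕1⊕1⊕1⊕0 = 0
Syndrome s16…s1 = 01000 → error at position 8.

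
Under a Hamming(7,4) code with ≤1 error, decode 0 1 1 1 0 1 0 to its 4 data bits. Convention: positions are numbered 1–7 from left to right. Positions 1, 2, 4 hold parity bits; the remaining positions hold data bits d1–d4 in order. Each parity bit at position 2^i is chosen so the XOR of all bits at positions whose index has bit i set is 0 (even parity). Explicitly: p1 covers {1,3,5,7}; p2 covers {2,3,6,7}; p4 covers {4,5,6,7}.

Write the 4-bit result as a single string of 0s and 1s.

0010

s1 (pos 1,3,5,7): 0⊕1⊕0⊕0 = 1
s2 (pos 2,3,6,7): 1⊕1⊕1⊕0 = 1
s4 (pos 4,5,6,7): 1⊕0⊕1⊕0 = 0
Syndrome s4…s1 = 011 → error at position 3.
Flip position 3: 0111010 → 0101010
Read data bits from positions 3,5,6,7: 0010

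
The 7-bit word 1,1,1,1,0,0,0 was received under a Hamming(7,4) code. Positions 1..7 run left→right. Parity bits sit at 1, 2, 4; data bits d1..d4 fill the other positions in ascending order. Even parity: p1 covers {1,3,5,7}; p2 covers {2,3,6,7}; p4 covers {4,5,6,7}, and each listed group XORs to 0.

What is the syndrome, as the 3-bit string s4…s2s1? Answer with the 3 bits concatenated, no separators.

100

s1 (pos 1,3,5,7): 1⊕1⊕0⊕0 = 0
s2 (pos 2,3,6,7): 1⊕1⊕0⊕0 = 0
s4 (pos 4,5,6,7): 1⊕0⊕0⊕0 = 1
Syndrome s4…s1 = 100 → error at position 4.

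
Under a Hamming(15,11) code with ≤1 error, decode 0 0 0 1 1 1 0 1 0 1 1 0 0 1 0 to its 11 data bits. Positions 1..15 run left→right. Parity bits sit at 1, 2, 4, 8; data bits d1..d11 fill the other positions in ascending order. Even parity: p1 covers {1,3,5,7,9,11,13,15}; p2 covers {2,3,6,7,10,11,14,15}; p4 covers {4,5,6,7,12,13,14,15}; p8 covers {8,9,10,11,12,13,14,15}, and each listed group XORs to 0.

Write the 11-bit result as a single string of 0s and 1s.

01100110010

s1 (pos 1,3,5,7,9,11,13,15): 0⊕0⊕1⊕0⊕0⊕1⊕0⊕0 = 0
s2 (pos 2,3,6,7,10,11,14,15): 0⊕0⊕1⊕0⊕1⊕1⊕1⊕0 = 0
s4 (pos 4,5,6,7,12,13,14,15): 1⊕1⊕1⊕0⊕0⊕0⊕1⊕0 = 0
s8 (pos 8,9,10,11,12,13,14,15): 1⊕0⊕1⊕1⊕0⊕0⊕1⊕0 = 0
Syndrome s8…s1 = 0000 → no error.
Read data bits from positions 3,5,6,7,9,10,11,12,13,14,15: 01100110010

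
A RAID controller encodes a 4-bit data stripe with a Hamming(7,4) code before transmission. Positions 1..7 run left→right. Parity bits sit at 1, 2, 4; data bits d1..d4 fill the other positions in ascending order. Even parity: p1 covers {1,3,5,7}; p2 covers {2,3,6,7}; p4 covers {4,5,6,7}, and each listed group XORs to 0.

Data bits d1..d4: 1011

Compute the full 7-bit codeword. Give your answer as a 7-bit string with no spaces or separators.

Place data at non-parity positions: p1 p2 1 p4 0 1 1
p1 (pos 1,3,5,7): XOR of data positions = 1⊕0⊕1 = 0
p2 (pos 2,3,6,7): XOR of data positions = 1⊕1⊕1 = 1
p4 (pos 4,5,6,7): XOR of data positions = 0⊕1⊕1 = 0
Codeword: 0110011

0110011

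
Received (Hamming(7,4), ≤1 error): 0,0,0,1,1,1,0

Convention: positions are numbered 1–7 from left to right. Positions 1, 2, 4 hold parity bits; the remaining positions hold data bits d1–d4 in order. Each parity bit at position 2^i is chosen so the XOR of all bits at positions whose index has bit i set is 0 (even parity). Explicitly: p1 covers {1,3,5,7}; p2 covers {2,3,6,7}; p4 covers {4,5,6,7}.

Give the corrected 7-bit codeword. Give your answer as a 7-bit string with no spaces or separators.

0001111

s1 (pos 1,3,5,7): 0⊕0⊕1⊕0 = 1
s2 (pos 2,3,6,7): 0⊕0⊕1⊕0 = 1
s4 (pos 4,5,6,7): 1⊕1⊕1⊕0 = 1
Syndrome s4…s1 = 111 → error at position 7.
Flip position 7: 0001110 → 0001111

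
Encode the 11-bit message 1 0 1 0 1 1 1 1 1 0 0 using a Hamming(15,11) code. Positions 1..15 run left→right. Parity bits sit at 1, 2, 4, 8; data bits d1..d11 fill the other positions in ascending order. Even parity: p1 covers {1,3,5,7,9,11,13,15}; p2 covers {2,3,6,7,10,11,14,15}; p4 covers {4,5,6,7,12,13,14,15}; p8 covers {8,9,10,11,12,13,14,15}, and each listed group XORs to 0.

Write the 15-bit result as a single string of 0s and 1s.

Place data at non-parity positions: p1 p2 1 p4 0 1 0 p8 1 1 1 1 1 0 0
p1 (pos 1,3,5,7,9,11,13,15): XOR of data positions = 1⊕0⊕0⊕1⊕1⊕1⊕0 = 0
p2 (pos 2,3,6,7,10,11,14,15): XOR of data positions = 1⊕1⊕0⊕1⊕1⊕0⊕0 = 0
p4 (pos 4,5,6,7,12,13,14,15): XOR of data positions = 0⊕1⊕0⊕1⊕1⊕0⊕0 = 1
p8 (pos 8,9,10,11,12,13,14,15): XOR of data positions = 1⊕1⊕1⊕1⊕1⊕0⊕0 = 1
Codeword: 001101011111100

001101011111100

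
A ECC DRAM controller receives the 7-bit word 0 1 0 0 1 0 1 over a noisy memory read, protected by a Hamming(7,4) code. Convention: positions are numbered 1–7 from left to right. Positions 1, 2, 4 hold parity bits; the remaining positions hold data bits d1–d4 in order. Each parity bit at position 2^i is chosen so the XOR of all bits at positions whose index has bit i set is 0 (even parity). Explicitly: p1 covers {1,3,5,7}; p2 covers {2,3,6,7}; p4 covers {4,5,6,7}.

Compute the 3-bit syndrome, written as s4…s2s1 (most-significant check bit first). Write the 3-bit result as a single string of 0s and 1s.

000

s1 (pos 1,3,5,7): 0⊕0⊕1⊕1 = 0
s2 (pos 2,3,6,7): 1⊕0⊕0⊕1 = 0
s4 (pos 4,5,6,7): 0⊕1⊕0⊕1 = 0
Syndrome s4…s1 = 000 → no error.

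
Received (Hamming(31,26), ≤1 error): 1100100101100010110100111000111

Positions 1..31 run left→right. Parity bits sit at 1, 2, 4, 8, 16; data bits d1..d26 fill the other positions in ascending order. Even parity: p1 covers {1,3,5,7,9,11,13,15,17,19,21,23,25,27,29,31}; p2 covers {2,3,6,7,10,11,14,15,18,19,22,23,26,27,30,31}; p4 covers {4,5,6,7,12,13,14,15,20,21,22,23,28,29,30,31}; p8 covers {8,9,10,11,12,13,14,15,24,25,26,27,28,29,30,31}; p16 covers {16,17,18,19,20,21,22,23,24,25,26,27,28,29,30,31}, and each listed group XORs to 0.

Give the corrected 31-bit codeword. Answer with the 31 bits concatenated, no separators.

1100100101100010110100111000011

s1 (pos 1,3,5,7,9,11,13,15,17,19,21,23,25,27,29,31): 1⊕0⊕1⊕0⊕0⊕1⊕0⊕1⊕1⊕0⊕0⊕1⊕1⊕0⊕1⊕1 = 1
s2 (pos 2,3,6,7,10,11,14,15,18,19,22,23,26,27,30,31): 1⊕0⊕0⊕0⊕1⊕1⊕0⊕1⊕1⊕0⊕0⊕1⊕0⊕0⊕1⊕1 = 0
s4 (pos 4,5,6,7,12,13,14,15,20,21,22,23,28,29,30,31): 0⊕1⊕0⊕0⊕0⊕0⊕0⊕1⊕1⊕0⊕0⊕1⊕0⊕1⊕1⊕1 = 1
s8 (pos 8,9,10,11,12,13,14,15,24,25,26,27,28,29,30,31): 1⊕0⊕1⊕1⊕0⊕0⊕0⊕1⊕1⊕1⊕0⊕0⊕0⊕1⊕1⊕1 = 1
s16 (pos 16,17,18,19,20,21,22,23,24,25,26,27,28,29,30,31): 0⊕1⊕1⊕0⊕1⊕0⊕0⊕1⊕1⊕1⊕0⊕0⊕0⊕1⊕1⊕1 = 1
Syndrome s16…s1 = 11101 → error at position 29.
Flip position 29: 1100100101100010110100111000111 → 1100100101100010110100111000011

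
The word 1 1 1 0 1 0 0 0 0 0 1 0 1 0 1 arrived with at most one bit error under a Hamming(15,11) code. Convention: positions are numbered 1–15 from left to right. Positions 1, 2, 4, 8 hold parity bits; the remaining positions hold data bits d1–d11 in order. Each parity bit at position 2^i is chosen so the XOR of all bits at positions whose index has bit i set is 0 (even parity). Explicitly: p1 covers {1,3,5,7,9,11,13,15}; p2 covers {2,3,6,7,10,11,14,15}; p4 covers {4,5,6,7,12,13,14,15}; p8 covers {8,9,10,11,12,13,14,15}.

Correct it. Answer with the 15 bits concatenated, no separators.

111010000011101

s1 (pos 1,3,5,7,9,11,13,15): 1⊕1⊕1⊕0⊕0⊕1⊕1⊕1 = 0
s2 (pos 2,3,6,7,10,11,14,15): 1⊕1⊕0⊕0⊕0⊕1⊕0⊕1 = 0
s4 (pos 4,5,6,7,12,13,14,15): 0⊕1⊕0⊕0⊕0⊕1⊕0⊕1 = 1
s8 (pos 8,9,10,11,12,13,14,15): 0⊕0⊕0⊕1⊕0⊕1⊕0⊕1 = 1
Syndrome s8…s1 = 1100 → error at position 12.
Flip position 12: 111010000010101 → 111010000011101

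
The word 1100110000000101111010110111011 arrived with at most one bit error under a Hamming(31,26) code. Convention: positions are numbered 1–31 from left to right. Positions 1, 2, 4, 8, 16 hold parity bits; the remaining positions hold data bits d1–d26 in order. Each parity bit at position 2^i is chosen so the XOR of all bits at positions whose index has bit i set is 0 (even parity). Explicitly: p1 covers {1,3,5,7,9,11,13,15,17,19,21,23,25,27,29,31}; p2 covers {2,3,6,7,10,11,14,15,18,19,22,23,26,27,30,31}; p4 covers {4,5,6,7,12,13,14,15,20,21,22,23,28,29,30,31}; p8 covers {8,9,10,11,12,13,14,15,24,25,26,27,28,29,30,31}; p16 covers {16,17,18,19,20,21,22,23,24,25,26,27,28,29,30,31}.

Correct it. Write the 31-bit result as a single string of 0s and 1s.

s1 (pos 1,3,5,7,9,11,13,15,17,19,21,23,25,27,29,31): 1⊕0⊕1⊕0⊕0⊕0⊕0⊕0⊕1⊕1⊕1⊕1⊕0⊕1⊕0⊕1 = 0
s2 (pos 2,3,6,7,10,11,14,15,18,19,22,23,26,27,30,31): 1⊕0⊕1⊕0⊕0⊕0⊕1⊕0⊕1⊕1⊕0⊕1⊕1⊕1⊕1⊕1 = 0
s4 (pos 4,5,6,7,12,13,14,15,20,21,22,23,28,29,30,31): 0⊕1⊕1⊕0⊕0⊕0⊕1⊕0⊕0⊕1⊕0⊕1⊕1⊕0⊕1⊕1 = 0
s8 (pos 8,9,10,11,12,13,14,15,24,25,26,27,28,29,30,31): 0⊕0⊕0⊕0⊕0⊕0⊕1⊕0⊕1⊕0⊕1⊕1⊕1⊕0⊕1⊕1 = 1
s16 (pos 16,17,18,19,20,21,22,23,24,25,26,27,28,29,30,31): 1⊕1⊕1⊕1⊕0⊕1⊕0⊕1⊕1⊕0⊕1⊕1⊕1⊕0⊕1⊕1 = 0
Syndrome s16…s1 = 01000 → error at position 8.
Flip position 8: 1100110000000101111010110111011 → 1100110100000101111010110111011

1100110100000101111010110111011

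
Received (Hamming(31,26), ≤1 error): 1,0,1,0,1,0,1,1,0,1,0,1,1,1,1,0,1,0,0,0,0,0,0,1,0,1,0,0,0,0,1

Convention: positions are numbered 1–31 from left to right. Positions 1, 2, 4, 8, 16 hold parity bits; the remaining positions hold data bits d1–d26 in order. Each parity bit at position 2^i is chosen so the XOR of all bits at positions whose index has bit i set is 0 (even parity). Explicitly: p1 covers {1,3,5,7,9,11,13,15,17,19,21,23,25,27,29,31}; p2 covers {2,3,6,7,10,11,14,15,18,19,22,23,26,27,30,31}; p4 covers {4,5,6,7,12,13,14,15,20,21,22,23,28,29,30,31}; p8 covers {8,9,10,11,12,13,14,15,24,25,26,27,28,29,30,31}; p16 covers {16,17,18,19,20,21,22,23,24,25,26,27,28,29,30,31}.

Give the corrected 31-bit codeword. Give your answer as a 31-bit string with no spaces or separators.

1010101101011010100000010100001

s1 (pos 1,3,5,7,9,11,13,15,17,19,21,23,25,27,29,31): 1⊕1⊕1⊕1⊕0⊕0⊕1⊕1⊕1⊕0⊕0⊕0⊕0⊕0⊕0⊕1 = 0
s2 (pos 2,3,6,7,10,11,14,15,18,19,22,23,26,27,30,31): 0⊕1⊕0⊕1⊕1⊕0⊕1⊕1⊕0⊕0⊕0⊕0⊕1⊕0⊕0⊕1 = 1
s4 (pos 4,5,6,7,12,13,14,15,20,21,22,23,28,29,30,31): 0⊕1⊕0⊕1⊕1⊕1⊕1⊕1⊕0⊕0⊕0⊕0⊕0⊕0⊕0⊕1 = 1
s8 (pos 8,9,10,11,12,13,14,15,24,25,26,27,28,29,30,31): 1⊕0⊕1⊕0⊕1⊕1⊕1⊕1⊕1⊕0⊕1⊕0⊕0⊕0⊕0⊕1 = 1
s16 (pos 16,17,18,19,20,21,22,23,24,25,26,27,28,29,30,31): 0⊕1⊕0⊕0⊕0⊕0⊕0⊕0⊕1⊕0⊕1⊕0⊕0⊕0⊕0⊕1 = 0
Syndrome s16…s1 = 01110 → error at position 14.
Flip position 14: 1010101101011110100000010100001 → 1010101101011010100000010100001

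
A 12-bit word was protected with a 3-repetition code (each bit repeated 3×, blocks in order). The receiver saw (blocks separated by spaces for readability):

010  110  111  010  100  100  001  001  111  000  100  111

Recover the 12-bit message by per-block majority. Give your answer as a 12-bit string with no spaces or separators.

011000001001

Block 1 (010): 1 one → 0
Block 2 (110): 2 ones → 1
Block 3 (111): 3 ones → 1
Block 4 (010): 1 one → 0
Block 5 (100): 1 one → 0
Block 6 (100): 1 one → 0
Block 7 (001): 1 one → 0
Block 8 (001): 1 one → 0
Block 9 (111): 3 ones → 1
Block 10 (000): 0 ones → 0
Block 11 (100): 1 one → 0
Block 12 (111): 3 ones → 1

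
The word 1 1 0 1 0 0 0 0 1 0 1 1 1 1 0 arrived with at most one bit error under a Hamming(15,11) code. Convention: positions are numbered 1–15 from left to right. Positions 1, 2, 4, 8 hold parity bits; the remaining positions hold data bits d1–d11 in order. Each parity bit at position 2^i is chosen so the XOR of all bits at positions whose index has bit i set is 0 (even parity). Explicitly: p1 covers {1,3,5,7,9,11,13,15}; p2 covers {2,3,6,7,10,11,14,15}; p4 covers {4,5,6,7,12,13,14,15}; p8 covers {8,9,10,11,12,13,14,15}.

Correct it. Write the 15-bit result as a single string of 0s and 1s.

110100001111110

s1 (pos 1,3,5,7,9,11,13,15): 1⊕0⊕0⊕0⊕1⊕1⊕1⊕0 = 0
s2 (pos 2,3,6,7,10,11,14,15): 1⊕0⊕0⊕0⊕0⊕1⊕1⊕0 = 1
s4 (pos 4,5,6,7,12,13,14,15): 1⊕0⊕0⊕0⊕1⊕1⊕1⊕0 = 0
s8 (pos 8,9,10,11,12,13,14,15): 0⊕1⊕0⊕1⊕1⊕1⊕1⊕0 = 1
Syndrome s8…s1 = 1010 → error at position 10.
Flip position 10: 110100001011110 → 110100001111110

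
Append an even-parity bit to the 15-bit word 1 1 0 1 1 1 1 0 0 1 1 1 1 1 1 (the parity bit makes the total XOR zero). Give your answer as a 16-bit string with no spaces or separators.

XOR of the 15 data bits: 1⊕1⊕0⊕1⊕1⊕1⊕1⊕0⊕0⊕1⊕1⊕1⊕1⊕1⊕1 = 0
Parity bit = 0 (so all 16 bits XOR to 0).

1101111001111110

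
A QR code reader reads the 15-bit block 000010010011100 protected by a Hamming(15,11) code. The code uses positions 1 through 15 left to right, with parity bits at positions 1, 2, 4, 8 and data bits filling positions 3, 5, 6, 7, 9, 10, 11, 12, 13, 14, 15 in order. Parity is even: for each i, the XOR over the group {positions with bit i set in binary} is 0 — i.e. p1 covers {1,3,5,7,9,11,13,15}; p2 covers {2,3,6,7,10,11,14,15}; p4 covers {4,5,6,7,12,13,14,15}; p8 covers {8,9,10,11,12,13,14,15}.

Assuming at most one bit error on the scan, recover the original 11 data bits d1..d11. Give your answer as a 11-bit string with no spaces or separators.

01010011100

s1 (pos 1,3,5,7,9,11,13,15): 0⊕0⊕1⊕0⊕0⊕1⊕1⊕0 = 1
s2 (pos 2,3,6,7,10,11,14,15): 0⊕0⊕0⊕0⊕0⊕1⊕0⊕0 = 1
s4 (pos 4,5,6,7,12,13,14,15): 0⊕1⊕0⊕0⊕1⊕1⊕0⊕0 = 1
s8 (pos 8,9,10,11,12,13,14,15): 1⊕0⊕0⊕1⊕1⊕1⊕0⊕0 = 0
Syndrome s8…s1 = 0111 → error at position 7.
Flip position 7: 000010010011100 → 000010110011100
Read data bits from positions 3,5,6,7,9,10,11,12,13,14,15: 01010011100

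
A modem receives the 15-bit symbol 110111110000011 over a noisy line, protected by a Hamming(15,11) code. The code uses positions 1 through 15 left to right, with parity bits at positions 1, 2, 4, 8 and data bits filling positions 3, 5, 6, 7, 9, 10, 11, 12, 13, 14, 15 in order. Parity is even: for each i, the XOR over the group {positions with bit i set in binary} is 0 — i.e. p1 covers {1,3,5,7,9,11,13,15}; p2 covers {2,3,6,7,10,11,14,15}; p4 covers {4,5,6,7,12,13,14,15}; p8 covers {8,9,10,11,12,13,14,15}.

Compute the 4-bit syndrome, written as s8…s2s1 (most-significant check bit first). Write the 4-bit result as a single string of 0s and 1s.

s1 (pos 1,3,5,7,9,11,13,15): 1⊕0⊕1⊕1⊕0⊕0⊕0⊕1 = 0
s2 (pos 2,3,6,7,10,11,14,15): 1⊕0⊕1⊕1⊕0⊕0⊕1⊕1 = 1
s4 (pos 4,5,6,7,12,13,14,15): 1⊕1⊕1⊕1⊕0⊕0⊕1⊕1 = 0
s8 (pos 8,9,10,11,12,13,14,15): 1⊕0⊕0⊕0⊕0⊕0⊕1⊕1 = 1
Syndrome s8…s1 = 1010 → error at position 10.

1010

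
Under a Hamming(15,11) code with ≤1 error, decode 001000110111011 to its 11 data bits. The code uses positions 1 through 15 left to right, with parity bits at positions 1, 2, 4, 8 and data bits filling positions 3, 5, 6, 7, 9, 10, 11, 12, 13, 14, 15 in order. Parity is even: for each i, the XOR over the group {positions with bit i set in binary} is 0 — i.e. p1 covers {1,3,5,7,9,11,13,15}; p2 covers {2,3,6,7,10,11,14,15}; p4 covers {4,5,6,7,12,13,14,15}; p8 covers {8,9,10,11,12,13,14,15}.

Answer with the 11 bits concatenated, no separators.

s1 (pos 1,3,5,7,9,11,13,15): 0⊕1⊕0⊕1⊕0⊕1⊕0⊕1 = 0
s2 (pos 2,3,6,7,10,11,14,15): 0⊕1⊕0⊕1⊕1⊕1⊕1⊕1 = 0
s4 (pos 4,5,6,7,12,13,14,15): 0⊕0⊕0⊕1⊕1⊕0⊕1⊕1 = 0
s8 (pos 8,9,10,11,12,13,14,15): 1⊕0⊕1⊕1⊕1⊕0⊕1⊕1 = 0
Syndrome s8…s1 = 0000 → no error.
Read data bits from positions 3,5,6,7,9,10,11,12,13,14,15: 10010111011

10010111011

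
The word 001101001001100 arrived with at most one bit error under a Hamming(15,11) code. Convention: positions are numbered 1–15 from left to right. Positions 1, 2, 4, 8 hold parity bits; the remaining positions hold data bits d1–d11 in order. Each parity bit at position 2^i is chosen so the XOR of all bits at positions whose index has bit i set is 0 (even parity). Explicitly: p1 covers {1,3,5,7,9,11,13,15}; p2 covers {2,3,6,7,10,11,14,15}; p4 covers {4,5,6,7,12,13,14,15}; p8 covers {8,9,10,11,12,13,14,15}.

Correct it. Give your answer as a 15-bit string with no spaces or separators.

s1 (pos 1,3,5,7,9,11,13,15): 0⊕1⊕0⊕0⊕1⊕0⊕1⊕0 = 1
s2 (pos 2,3,6,7,10,11,14,15): 0⊕1⊕1⊕0⊕0⊕0⊕0⊕0 = 0
s4 (pos 4,5,6,7,12,13,14,15): 1⊕0⊕1⊕0⊕1⊕1⊕0⊕0 = 0
s8 (pos 8,9,10,11,12,13,14,15): 0⊕1⊕0⊕0⊕1⊕1⊕0⊕0 = 1
Syndrome s8…s1 = 1001 → error at position 9.
Flip position 9: 001101001001100 → 001101000001100

001101000001100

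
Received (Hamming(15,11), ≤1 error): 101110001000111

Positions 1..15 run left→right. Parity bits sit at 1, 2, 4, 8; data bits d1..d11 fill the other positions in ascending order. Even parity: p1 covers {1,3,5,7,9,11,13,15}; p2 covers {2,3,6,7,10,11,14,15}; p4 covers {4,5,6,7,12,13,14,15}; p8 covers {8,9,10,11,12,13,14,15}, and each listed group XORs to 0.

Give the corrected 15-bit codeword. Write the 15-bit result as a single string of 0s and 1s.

s1 (pos 1,3,5,7,9,11,13,15): 1⊕1⊕1⊕0⊕1⊕0⊕1⊕1 = 0
s2 (pos 2,3,6,7,10,11,14,15): 0⊕1⊕0⊕0⊕0⊕0⊕1⊕1 = 1
s4 (pos 4,5,6,7,12,13,14,15): 1⊕1⊕0⊕0⊕0⊕1⊕1⊕1 = 1
s8 (pos 8,9,10,11,12,13,14,15): 0⊕1⊕0⊕0⊕0⊕1⊕1⊕1 = 0
Syndrome s8…s1 = 0110 → error at position 6.
Flip position 6: 101110001000111 → 101111001000111

101111001000111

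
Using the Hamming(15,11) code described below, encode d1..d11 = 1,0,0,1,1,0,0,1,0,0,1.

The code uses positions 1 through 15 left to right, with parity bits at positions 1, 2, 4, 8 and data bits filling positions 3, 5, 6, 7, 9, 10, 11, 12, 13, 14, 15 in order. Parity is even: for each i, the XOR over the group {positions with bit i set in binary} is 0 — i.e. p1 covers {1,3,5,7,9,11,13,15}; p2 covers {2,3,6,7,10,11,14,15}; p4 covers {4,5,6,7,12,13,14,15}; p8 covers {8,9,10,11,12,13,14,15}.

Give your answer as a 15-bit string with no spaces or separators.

011100111001001

Place data at non-parity positions: p1 p2 1 p4 0 0 1 p8 1 0 0 1 0 0 1
p1 (pos 1,3,5,7,9,11,13,15): XOR of data positions = 1⊕0⊕1⊕1⊕0⊕0⊕1 = 0
p2 (pos 2,3,6,7,10,11,14,15): XOR of data positions = 1⊕0⊕1⊕0⊕0⊕0⊕1 = 1
p4 (pos 4,5,6,7,12,13,14,15): XOR of data positions = 0⊕0⊕1⊕1⊕0⊕0⊕1 = 1
p8 (pos 8,9,10,11,12,13,14,15): XOR of data positions = 1⊕0⊕0⊕1⊕0⊕0⊕1 = 1
Codeword: 011100111001001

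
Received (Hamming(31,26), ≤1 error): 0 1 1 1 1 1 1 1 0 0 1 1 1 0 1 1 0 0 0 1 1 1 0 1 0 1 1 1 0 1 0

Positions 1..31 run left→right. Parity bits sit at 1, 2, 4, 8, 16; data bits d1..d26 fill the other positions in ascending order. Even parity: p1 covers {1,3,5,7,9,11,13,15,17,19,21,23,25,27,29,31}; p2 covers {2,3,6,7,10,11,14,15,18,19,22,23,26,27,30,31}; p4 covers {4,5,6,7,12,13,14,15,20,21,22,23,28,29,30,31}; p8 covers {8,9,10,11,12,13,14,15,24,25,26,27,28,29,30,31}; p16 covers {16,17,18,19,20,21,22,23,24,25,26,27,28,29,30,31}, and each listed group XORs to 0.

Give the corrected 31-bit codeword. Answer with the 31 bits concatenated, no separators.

0111111100111010000111010111010

s1 (pos 1,3,5,7,9,11,13,15,17,19,21,23,25,27,29,31): 0⊕1⊕1⊕1⊕0⊕1⊕1⊕1⊕0⊕0⊕1⊕0⊕0⊕1⊕0⊕0 = 0
s2 (pos 2,3,6,7,10,11,14,15,18,19,22,23,26,27,30,31): 1⊕1⊕1⊕1⊕0⊕1⊕0⊕1⊕0⊕0⊕1⊕0⊕1⊕1⊕1⊕0 = 0
s4 (pos 4,5,6,7,12,13,14,15,20,21,22,23,28,29,30,31): 1⊕1⊕1⊕1⊕1⊕1⊕0⊕1⊕1⊕1⊕1⊕0⊕1⊕0⊕1⊕0 = 0
s8 (pos 8,9,10,11,12,13,14,15,24,25,26,27,28,29,30,31): 1⊕0⊕0⊕1⊕1⊕1⊕0⊕1⊕1⊕0⊕1⊕1⊕1⊕0⊕1⊕0 = 0
s16 (pos 16,17,18,19,20,21,22,23,24,25,26,27,28,29,30,31): 1⊕0⊕0⊕0⊕1⊕1⊕1⊕0⊕1⊕0⊕1⊕1⊕1⊕0⊕1⊕0 = 1
Syndrome s16…s1 = 10000 → error at position 16.
Flip position 16: 0111111100111011000111010111010 → 0111111100111010000111010111010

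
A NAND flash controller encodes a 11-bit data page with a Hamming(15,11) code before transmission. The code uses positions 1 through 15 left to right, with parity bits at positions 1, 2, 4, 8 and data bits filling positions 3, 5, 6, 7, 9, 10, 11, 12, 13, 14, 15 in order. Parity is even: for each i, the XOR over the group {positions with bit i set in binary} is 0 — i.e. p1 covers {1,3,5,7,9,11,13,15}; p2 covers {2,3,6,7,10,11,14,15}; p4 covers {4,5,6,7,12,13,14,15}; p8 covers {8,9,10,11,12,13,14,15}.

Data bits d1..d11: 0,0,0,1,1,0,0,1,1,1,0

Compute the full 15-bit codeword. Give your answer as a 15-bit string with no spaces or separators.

Place data at non-parity positions: p1 p2 0 p4 0 0 1 p8 1 0 0 1 1 1 0
p1 (pos 1,3,5,7,9,11,13,15): XOR of data positions = 0⊕0⊕1⊕1⊕0⊕1⊕0 = 1
p2 (pos 2,3,6,7,10,11,14,15): XOR of data positions = 0⊕0⊕1⊕0⊕0⊕1⊕0 = 0
p4 (pos 4,5,6,7,12,13,14,15): XOR of data positions = 0⊕0⊕1⊕1⊕1⊕1⊕0 = 0
p8 (pos 8,9,10,11,12,13,14,15): XOR of data positions = 1⊕0⊕0⊕1⊕1⊕1⊕0 = 0
Codeword: 100000101001110

100000101001110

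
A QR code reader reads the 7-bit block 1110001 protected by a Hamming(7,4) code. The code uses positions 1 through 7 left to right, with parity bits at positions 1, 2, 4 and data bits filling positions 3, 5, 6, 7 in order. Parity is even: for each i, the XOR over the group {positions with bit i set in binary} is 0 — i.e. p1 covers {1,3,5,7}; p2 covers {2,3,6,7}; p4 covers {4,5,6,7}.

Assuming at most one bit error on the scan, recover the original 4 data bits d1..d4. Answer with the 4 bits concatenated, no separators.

s1 (pos 1,3,5,7): 1⊕1⊕0⊕1 = 1
s2 (pos 2,3,6,7): 1⊕1⊕0⊕1 = 1
s4 (pos 4,5,6,7): 0⊕0⊕0⊕1 = 1
Syndrome s4…s1 = 111 → error at position 7.
Flip position 7: 1110001 → 1110000
Read data bits from positions 3,5,6,7: 1000

1000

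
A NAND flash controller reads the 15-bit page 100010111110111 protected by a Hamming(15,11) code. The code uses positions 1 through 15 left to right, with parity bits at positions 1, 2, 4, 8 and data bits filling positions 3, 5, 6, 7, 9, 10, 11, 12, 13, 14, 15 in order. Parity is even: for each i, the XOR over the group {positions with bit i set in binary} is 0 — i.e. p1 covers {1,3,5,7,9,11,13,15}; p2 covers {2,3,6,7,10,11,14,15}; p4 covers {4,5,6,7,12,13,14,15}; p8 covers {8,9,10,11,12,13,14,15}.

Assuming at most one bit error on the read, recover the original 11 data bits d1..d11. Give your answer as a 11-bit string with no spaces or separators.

s1 (pos 1,3,5,7,9,11,13,15): 1⊕0⊕1⊕1⊕1⊕1⊕1⊕1 = 1
s2 (pos 2,3,6,7,10,11,14,15): 0⊕0⊕0⊕1⊕1⊕1⊕1⊕1 = 1
s4 (pos 4,5,6,7,12,13,14,15): 0⊕1⊕0⊕1⊕0⊕1⊕1⊕1 = 1
s8 (pos 8,9,10,11,12,13,14,15): 1⊕1⊕1⊕1⊕0⊕1⊕1⊕1 = 1
Syndrome s8…s1 = 1111 → error at position 15.
Flip position 15: 100010111110111 → 100010111110110
Read data bits from positions 3,5,6,7,9,10,11,12,13,14,15: 01011110110

01011110110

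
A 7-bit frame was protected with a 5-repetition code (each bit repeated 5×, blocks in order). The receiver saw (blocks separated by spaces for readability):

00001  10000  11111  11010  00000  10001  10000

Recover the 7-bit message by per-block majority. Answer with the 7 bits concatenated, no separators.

Block 1 (00001): 1 one → 0
Block 2 (10000): 1 one → 0
Block 3 (11111): 5 ones → 1
Block 4 (11010): 3 ones → 1
Block 5 (00000): 0 ones → 0
Block 6 (10001): 2 ones → 0
Block 7 (10000): 1 one → 0

0011000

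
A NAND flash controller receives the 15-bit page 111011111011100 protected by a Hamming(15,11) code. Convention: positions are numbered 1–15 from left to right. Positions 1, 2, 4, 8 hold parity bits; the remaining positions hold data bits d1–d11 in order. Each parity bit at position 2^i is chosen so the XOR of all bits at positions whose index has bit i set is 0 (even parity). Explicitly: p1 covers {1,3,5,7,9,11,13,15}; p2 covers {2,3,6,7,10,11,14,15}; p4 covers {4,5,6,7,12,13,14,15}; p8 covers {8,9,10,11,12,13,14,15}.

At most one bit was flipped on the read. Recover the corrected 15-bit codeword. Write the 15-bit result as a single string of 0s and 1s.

111011111011101

s1 (pos 1,3,5,7,9,11,13,15): 1⊕1⊕1⊕1⊕1⊕1⊕1⊕0 = 1
s2 (pos 2,3,6,7,10,11,14,15): 1⊕1⊕1⊕1⊕0⊕1⊕0⊕0 = 1
s4 (pos 4,5,6,7,12,13,14,15): 0⊕1⊕1⊕1⊕1⊕1⊕0⊕0 = 1
s8 (pos 8,9,10,11,12,13,14,15): 1⊕1⊕0⊕1⊕1⊕1⊕0⊕0 = 1
Syndrome s8…s1 = 1111 → error at position 15.
Flip position 15: 111011111011100 → 111011111011101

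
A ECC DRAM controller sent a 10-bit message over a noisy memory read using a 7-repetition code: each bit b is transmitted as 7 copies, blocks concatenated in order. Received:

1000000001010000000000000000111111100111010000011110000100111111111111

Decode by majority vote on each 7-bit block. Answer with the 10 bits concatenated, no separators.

Block 1 (1000000): 1 one → 0
Block 2 (0010100): 2 ones → 0
Block 3 (0000000): 0 ones → 0
Block 4 (0000000): 0 ones → 0
Block 5 (1111111): 7 ones → 1
Block 6 (0011101): 4 ones → 1
Block 7 (0000011): 2 ones → 0
Block 8 (1100001): 3 ones → 0
Block 9 (0011111): 5 ones → 1
Block 10 (1111111): 7 ones → 1

0000110011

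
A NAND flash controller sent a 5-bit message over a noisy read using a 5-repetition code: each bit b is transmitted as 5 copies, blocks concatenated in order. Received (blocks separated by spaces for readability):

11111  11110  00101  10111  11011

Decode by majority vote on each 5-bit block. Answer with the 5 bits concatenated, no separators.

Block 1 (11111): 5 ones → 1
Block 2 (11110): 4 ones → 1
Block 3 (00101): 2 ones → 0
Block 4 (10111): 4 ones → 1
Block 5 (11011): 4 ones → 1

11011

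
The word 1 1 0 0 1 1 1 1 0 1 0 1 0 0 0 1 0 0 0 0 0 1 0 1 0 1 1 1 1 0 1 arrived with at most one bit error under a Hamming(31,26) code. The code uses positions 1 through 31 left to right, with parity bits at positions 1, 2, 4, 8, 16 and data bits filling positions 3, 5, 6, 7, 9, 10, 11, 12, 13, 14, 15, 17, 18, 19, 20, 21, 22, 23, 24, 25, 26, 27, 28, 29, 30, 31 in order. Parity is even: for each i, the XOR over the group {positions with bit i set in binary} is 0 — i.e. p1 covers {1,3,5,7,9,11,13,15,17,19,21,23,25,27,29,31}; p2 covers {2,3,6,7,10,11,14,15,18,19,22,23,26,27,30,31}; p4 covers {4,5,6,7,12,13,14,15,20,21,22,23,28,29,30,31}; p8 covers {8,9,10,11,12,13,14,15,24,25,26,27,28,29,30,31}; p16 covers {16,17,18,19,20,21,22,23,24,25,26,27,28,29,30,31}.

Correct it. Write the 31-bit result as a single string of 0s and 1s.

1100111001010001000001010111101

s1 (pos 1,3,5,7,9,11,13,15,17,19,21,23,25,27,29,31): 1⊕0⊕1⊕1⊕0⊕0⊕0⊕0⊕0⊕0⊕0⊕0⊕0⊕1⊕1⊕1 = 0
s2 (pos 2,3,6,7,10,11,14,15,18,19,22,23,26,27,30,31): 1⊕0⊕1⊕1⊕1⊕0⊕0⊕0⊕0⊕0⊕1⊕0⊕1⊕1⊕0⊕1 = 0
s4 (pos 4,5,6,7,12,13,14,15,20,21,22,23,28,29,30,31): 0⊕1⊕1⊕1⊕1⊕0⊕0⊕0⊕0⊕0⊕1⊕0⊕1⊕1⊕0⊕1 = 0
s8 (pos 8,9,10,11,12,13,14,15,24,25,26,27,28,29,30,31): 1⊕0⊕1⊕0⊕1⊕0⊕0⊕0⊕1⊕0⊕1⊕1⊕1⊕1⊕0⊕1 = 1
s16 (pos 16,17,18,19,20,21,22,23,24,25,26,27,28,29,30,31): 1⊕0⊕0⊕0⊕0⊕0⊕1⊕0⊕1⊕0⊕1⊕1⊕1⊕1⊕0⊕1 = 0
Syndrome s16…s1 = 01000 → error at position 8.
Flip position 8: 1100111101010001000001010111101 → 1100111001010001000001010111101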